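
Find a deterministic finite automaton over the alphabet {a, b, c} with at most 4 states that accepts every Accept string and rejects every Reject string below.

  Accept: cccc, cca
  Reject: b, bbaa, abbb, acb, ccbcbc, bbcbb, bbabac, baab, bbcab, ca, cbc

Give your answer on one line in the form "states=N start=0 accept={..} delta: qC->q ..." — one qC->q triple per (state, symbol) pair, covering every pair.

states=3 start=0 accept={2} delta: 0a->0 0b->0 0c->1 1a->0 1b->0 1c->2 2a->2 2b->0 2c->1

Grow the machine one transition at a time. Run the examples from 0; the earliest place one falls off (shortest prefix, ties alphabetical) gets sent to the lowest-numbered state that keeps every Accept/Reject pair distinguishable — a pair clashes when both reach the same state with identical unread suffix — and to a fresh state only if none does.
a: 0a undefined. 0a->0: ok.
b: 0b undefined. 0b->0: ok.
c: 0c undefined. 0c->0: no, cccc/b meet in 0. Open state 1: 0c->1.
ca: 1a undefined. 1a->0: ok.
cb: 1b undefined. 1b->0: ok.
cc: 1c undefined. 1c->0: no, cccc/b meet in 0. 1c->1: no, cccc/ccbcbc meet in 1. Open state 2: 1c->2.
cca: 2a undefined. 2a->0: no, cca/b meet in 0. 2a->1: no, cca/bbabac meet in 1. 2a->2: ok.
ccb: 2b undefined. 2b->0: ok.
ccc: 2c undefined. 2c->0: no, cccc/ccbcbc meet in 1. 2c->1: ok.
All examples now run through 3 states with every (state, symbol) defined. Accept strings end in {2}, Reject strings end in {0,1}; accept={2}.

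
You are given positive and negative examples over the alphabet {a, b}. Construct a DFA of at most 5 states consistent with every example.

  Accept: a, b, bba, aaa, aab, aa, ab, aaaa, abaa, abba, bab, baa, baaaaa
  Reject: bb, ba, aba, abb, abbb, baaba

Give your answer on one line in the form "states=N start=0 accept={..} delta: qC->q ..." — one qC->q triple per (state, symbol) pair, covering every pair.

State merging on the prefix tree: take the shortest (then alphabetical) example prefix whose next move is undefined and point that move at state 0, else 1, else 2, ...; a target is out if some Accept/Reject pair would then sit in one state with the same input left (inseparable). If every existing state is out, open a new one.
a: 0a undefined. 0a->0: ok.
b: 0b undefined. 0b->0: no, a/bb meet in 0. Open state 1: 0b->1.
ba: 1a undefined. 1a->0: no, a/ba meet in 0. 1a->1: no, b/ba meet in 1. Open state 2: 1a->2.
bb: 1b undefined. 1b->0: no, a/bb meet in 0. 1b->1: no, b/bb meet in 1. 1b->2: no, bab/abbb meet in 2 with "b" left. Open state 3: 1b->3.
baa: 2a undefined. 2a->0: ok.
bab: 2b undefined. 2b->0: ok.
bba: 3a undefined. 3a->0: ok.
abbb: 3b undefined. 3b->0: no, a/abbb meet in 0. 3b->1: no, b/abbb meet in 1. 3b->2: ok.
All examples now run through 4 states with every (state, symbol) defined. Accept strings end in {0,1}, Reject strings end in {2,3}; accept={0,1}.

states=4 start=0 accept={0,1} delta: 0a->0 0b->1 1a->2 1b->3 2a->0 2b->0 3a->0 3b->2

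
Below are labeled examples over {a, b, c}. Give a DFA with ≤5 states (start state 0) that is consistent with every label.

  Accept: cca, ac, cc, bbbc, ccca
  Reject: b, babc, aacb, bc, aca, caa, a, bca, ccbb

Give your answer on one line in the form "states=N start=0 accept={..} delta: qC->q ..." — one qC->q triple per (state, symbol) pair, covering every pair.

states=4 start=0 accept={2,3} delta: 0a->0 0b->1 0c->2 1a->0 1b->2 1c->0 2a->0 2b->0 2c->3 3a->2 3b->0 3c->3

Fold the examples into a partial DFA from state 0: repeatedly fix the first undefined (state, symbol) met by the shortest-then-alphabetical prefix, trying targets in increasing order and rejecting any under which an Accept and a Reject string meet in one state with the same remainder; add a state when all current targets are rejected. Accepting states are where Accept strings end.
a: 0a undefined. 0a->0: ok.
b: 0b undefined. 0b->0: no, ac/babc meet in 0 with "c" left. Open state 1: 0b->1.
c: 0c undefined. 0c->0: no, cca/aca meet in 0. 0c->1: no, cca/bca meet in 1 with "ca" left. Open state 2: 0c->2.
ba: 1a undefined. 1a->0: ok.
bb: 1b undefined. 1b->0: no, bbbc/babc meet in 1 with "c" left. 1b->1: no, bbbc/babc meet in 1 with "c" left. 1b->2: ok.
bc: 1c undefined. 1c->0: ok.
ca: 2a undefined. 2a->0: ok.
cc: 2c undefined. 2c->0: no, cca/babc meet in 0. 2c->1: no, cca/babc meet in 0. 2c->2: no, cca/babc meet in 0. Open state 3: 2c->3.
bbb: 2b undefined. 2b->0: ok.
cca: 3a undefined. 3a->0: no, cca/babc meet in 0. 3a->1: no, cca/b meet in 1. 3a->2: ok.
ccb: 3b undefined. 3b->0: ok.
ccc: 3c undefined. 3c->0: no, ccca/babc meet in 0. 3c->1: no, ccca/babc meet in 0. 3c->2: no, ccca/babc meet in 0. 3c->3: ok.
All examples now run through 4 states with every (state, symbol) defined. Accept strings end in {2,3}, Reject strings end in {0,1}; accept={2,3}.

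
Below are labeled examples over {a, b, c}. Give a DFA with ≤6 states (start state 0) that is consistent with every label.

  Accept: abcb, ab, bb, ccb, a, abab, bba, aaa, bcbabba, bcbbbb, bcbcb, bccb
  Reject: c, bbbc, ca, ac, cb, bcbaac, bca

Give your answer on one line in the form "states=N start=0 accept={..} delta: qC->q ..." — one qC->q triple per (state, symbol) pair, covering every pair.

states=4 start=0 accept={0,1} delta: 0a->0 0b->1 0c->2 1a->0 1b->0 1c->3 2a->2 2b->2 2c->0 3a->2 3b->1 3c->0

Fold the examples into a partial DFA from state 0: repeatedly fix the first undefined (state, symbol) met by the shortest-then-alphabetical prefix, trying targets in increasing order and rejecting any under which an Accept and a Reject string meet in one state with the same remainder; add a state when all current targets are rejected. Accepting states are where Accept strings end.
a: 0a undefined. 0a->0: ok.
b: 0b undefined. 0b->0: no, abcb/cb meet in 0 with "cb" left. Open state 1: 0b->1.
c: 0c undefined. 0c->0: no, ab/cb meet in 1. 0c->1: no, ab/c meet in 1. Open state 2: 0c->2.
bb: 1b undefined. 1b->0: ok.
bc: 1c undefined. 1c->0: no, bb/bbbc meet in 0. 1c->1: no, ab/bbbc meet in 1. 1c->2: no, abcb/cb meet in 2 with "b" left. Open state 3: 1c->3.
ca: 2a undefined. 2a->0: no, bb/ca meet in 0. 2a->1: no, ab/ca meet in 1. 2a->2: ok.
cb: 2b undefined. 2b->0: no, bb/cb meet in 0. 2b->1: no, ab/cb meet in 1. 2b->2: ok.
cc: 2c undefined. 2c->0: ok.
aba: 1a undefined. 1a->0: ok.
bca: 3a undefined. 3a->0: no, bb/bca meet in 0. 3a->1: no, ab/bca meet in 1. 3a->2: ok.
bcb: 3b undefined. 3b->0: no, bcbcb/c meet in 2. 3b->1: ok.
bcc: 3c undefined. 3c->0: ok.
All examples now run through 4 states with every (state, symbol) defined. Accept strings end in {0,1}, Reject strings end in {2,3}; accept={0,1}.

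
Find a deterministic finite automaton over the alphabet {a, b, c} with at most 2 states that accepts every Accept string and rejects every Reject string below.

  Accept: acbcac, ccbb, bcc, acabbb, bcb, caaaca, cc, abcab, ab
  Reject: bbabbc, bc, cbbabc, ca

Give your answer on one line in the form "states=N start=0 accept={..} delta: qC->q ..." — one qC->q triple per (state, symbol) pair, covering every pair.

Grow the machine one transition at a time. Run the examples from 0; the earliest place one falls off (shortest prefix, ties alphabetical) gets sent to the lowest-numbered state that keeps every Accept/Reject pair distinguishable — a pair clashes when both reach the same state with identical unread suffix — and to a fresh state only if none does.
a: 0a undefined. 0a->0: ok.
b: 0b undefined. 0b->0: ok.
c: 0c undefined. 0c->0: no, acbcac/bbabbc meet in 0. Open state 1: 0c->1.
ca: 1a undefined. 1a->0: no, acabbb/ca meet in 0. 1a->1: ok.
cb: 1b undefined. 1b->0: ok.
cc: 1c undefined. 1c->0: ok.
All examples now run through 2 states with every (state, symbol) defined. Accept strings end in {0}, Reject strings end in {1}; accept={0}.

states=2 start=0 accept={0} delta: 0a->0 0b->0 0c->1 1a->1 1b->0 1c->0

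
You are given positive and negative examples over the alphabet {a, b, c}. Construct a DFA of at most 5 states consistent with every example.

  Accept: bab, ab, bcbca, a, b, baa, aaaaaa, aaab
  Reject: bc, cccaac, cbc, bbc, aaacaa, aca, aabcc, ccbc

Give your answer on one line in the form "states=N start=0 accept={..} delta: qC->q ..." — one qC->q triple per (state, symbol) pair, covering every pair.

State merging on the prefix tree: take the shortest (then alphabetical) example prefix whose next move is undefined and point that move at state 0, else 1, else 2, ...; a target is out if some Accept/Reject pair would then sit in one state with the same input left (inseparable). If every existing state is out, open a new one.
a: 0a undefined. 0a->0: ok.
b: 0b undefined. 0b->0: ok.
c: 0c undefined. 0c->0: no, bab/bc meet in 0. Open state 1: 0c->1.
cb: 1b undefined. 1b->0: no, bcbca/aca meet in 1 with "a" left. 1b->1: ok.
cc: 1c undefined. 1c->0: no, bab/cbc meet in 0. 1c->1: no, bcbca/aca meet in 1 with "a" left. Open state 2: 1c->2.
aca: 1a undefined. 1a->0: no, bab/aaacaa meet in 0. 1a->1: ok.
ccb: 2b undefined. 2b->0: ok.
ccc: 2c undefined. 2c->0: ok.
bcbca: 2a undefined. 2a->0: ok.
All examples now run through 3 states with every (state, symbol) defined. Accept strings end in {0}, Reject strings end in {1,2}; accept={0}.

states=3 start=0 accept={0} delta: 0a->0 0b->0 0c->1 1a->1 1b->1 1c->2 2a->0 2b->0 2c->0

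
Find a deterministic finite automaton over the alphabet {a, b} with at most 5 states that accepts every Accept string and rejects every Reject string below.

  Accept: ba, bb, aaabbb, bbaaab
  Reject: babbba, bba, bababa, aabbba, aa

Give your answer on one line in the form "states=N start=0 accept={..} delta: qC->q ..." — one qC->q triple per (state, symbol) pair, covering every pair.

states=4 start=0 accept={1,2} delta: 0a->0 0b->1 1a->1 1b->2 2a->3 2b->2 3a->0 3b->0

Grow the machine one transition at a time. Run the examples from 0; the earliest place one falls off (shortest prefix, ties alphabetical) gets sent to the lowest-numbered state that keeps every Accept/Reject pair distinguishable — a pair clashes when both reach the same state with identical unread suffix — and to a fresh state only if none does.
a: 0a undefined. 0a->0: ok.
b: 0b undefined. 0b->0: no, ba/babbba meet in 0. Open state 1: 0b->1.
ba: 1a undefined. 1a->0: no, ba/bababa meet in 0. 1a->1: ok.
bb: 1b undefined. 1b->0: no, ba/bababa meet in 1. 1b->1: no, ba/babbba meet in 1. Open state 2: 1b->2.
bba: 2a undefined. 2a->0: no, ba/bababa meet in 1. 2a->1: no, ba/bba meet in 1. 2a->2: no, bb/bba meet in 2. Open state 3: 2a->3.
babb: 2b undefined. 2b->0: no, ba/babbba meet in 1. 2b->1: no, ba/aabbba meet in 1. 2b->2: ok.
bbaa: 3a undefined. 3a->0: ok.
babab: 3b undefined. 3b->0: ok.
All examples now run through 4 states with every (state, symbol) defined. Accept strings end in {1,2}, Reject strings end in {0,3}; accept={1,2}.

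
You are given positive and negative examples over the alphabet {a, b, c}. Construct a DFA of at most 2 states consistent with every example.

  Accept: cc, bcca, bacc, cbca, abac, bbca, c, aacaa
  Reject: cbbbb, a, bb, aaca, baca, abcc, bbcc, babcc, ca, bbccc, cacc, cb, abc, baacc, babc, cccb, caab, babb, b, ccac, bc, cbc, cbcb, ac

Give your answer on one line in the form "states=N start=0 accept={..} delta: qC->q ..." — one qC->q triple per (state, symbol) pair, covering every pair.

states=2 start=0 accept={0} delta: 0a->1 0b->1 0c->0 1a->0 1b->1 1c->1

Fold the examples into a partial DFA from state 0: repeatedly fix the first undefined (state, symbol) met by the shortest-then-alphabetical prefix, trying targets in increasing order and rejecting any under which an Accept and a Reject string meet in one state with the same remainder; add a state when all current targets are rejected. Accepting states are where Accept strings end.
a: 0a undefined. 0a->0: no, c/ac meet in 0 with "c" left. Open state 1: 0a->1.
b: 0b undefined. 0b->0: no, cc/bbcc meet in 0 with "cc" left. 0b->1: ok.
c: 0c undefined. 0c->0: ok.
aa: 1a undefined. 1a->0: ok.
ab: 1b undefined. 1b->0: no, cc/cbbbb meet in 0. 1b->1: ok.
ac: 1c undefined. 1c->0: no, cc/abcc meet in 0. 1c->1: ok.
All examples now run through 2 states with every (state, symbol) defined. Accept strings end in {0}, Reject strings end in {1}; accept={0}.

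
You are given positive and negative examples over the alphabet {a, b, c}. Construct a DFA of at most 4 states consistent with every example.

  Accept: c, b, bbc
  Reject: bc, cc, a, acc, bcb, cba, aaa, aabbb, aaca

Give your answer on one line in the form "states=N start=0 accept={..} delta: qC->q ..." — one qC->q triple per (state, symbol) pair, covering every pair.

Grow the machine one transition at a time. Run the examples from 0; the earliest place one falls off (shortest prefix, ties alphabetical) gets sent to the lowest-numbered state that keeps every Accept/Reject pair distinguishable — a pair clashes when both reach the same state with identical unread suffix — and to a fresh state only if none does.
a: 0a undefined. 0a->0: ok.
b: 0b undefined. 0b->0: no, c/bc meet in 0 with "c" left. Open state 1: 0b->1.
c: 0c undefined. 0c->0: no, c/cc meet in 0. 0c->1: ok.
bb: 1b undefined. 1b->0: no, c/aabbb meet in 1. 1b->1: no, c/aabbb meet in 1. Open state 2: 1b->2.
bc: 1c undefined. 1c->0: no, c/bcb meet in 1. 1c->1: no, c/bc meet in 1. 1c->2: ok.
bbc: 2c undefined. 2c->0: no, bbc/a meet in 0. 2c->1: ok.
bcb: 2b undefined. 2b->0: ok.
cba: 2a undefined. 2a->0: ok.
aaca: 1a undefined. 1a->0: ok.
All examples now run through 3 states with every (state, symbol) defined. Accept strings end in {1}, Reject strings end in {0,2}; accept={1}.

states=3 start=0 accept={1} delta: 0a->0 0b->1 0c->1 1a->0 1b->2 1c->2 2a->0 2b->0 2c->1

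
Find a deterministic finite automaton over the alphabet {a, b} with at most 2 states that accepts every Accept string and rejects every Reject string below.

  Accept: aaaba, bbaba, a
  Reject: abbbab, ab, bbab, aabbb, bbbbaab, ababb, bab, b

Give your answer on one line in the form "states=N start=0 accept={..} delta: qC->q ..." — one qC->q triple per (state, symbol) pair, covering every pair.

Fold the examples into a partial DFA from state 0: repeatedly fix the first undefined (state, symbol) met by the shortest-then-alphabetical prefix, trying targets in increasing order and rejecting any under which an Accept and a Reject string meet in one state with the same remainder; add a state when all current targets are rejected. Accepting states are where Accept strings end.
a: 0a undefined. 0a->0: ok.
b: 0b undefined. 0b->0: no, aaaba/abbbab meet in 0. Open state 1: 0b->1.
ba: 1a undefined. 1a->0: ok.
bb: 1b undefined. 1b->0: no, aaaba/ababb meet in 0. 1b->1: ok.
All examples now run through 2 states with every (state, symbol) defined. Accept strings end in {0}, Reject strings end in {1}; accept={0}.

states=2 start=0 accept={0} delta: 0a->0 0b->1 1a->0 1b->1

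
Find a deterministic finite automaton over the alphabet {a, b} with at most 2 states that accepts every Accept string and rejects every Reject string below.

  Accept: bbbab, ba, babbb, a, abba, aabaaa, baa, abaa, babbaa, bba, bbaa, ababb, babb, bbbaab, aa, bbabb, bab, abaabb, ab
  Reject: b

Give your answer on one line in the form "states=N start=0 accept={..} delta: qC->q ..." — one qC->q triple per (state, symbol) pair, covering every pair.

Grow the machine one transition at a time. Run the examples from 0; the earliest place one falls off (shortest prefix, ties alphabetical) gets sent to the lowest-numbered state that keeps every Accept/Reject pair distinguishable — a pair clashes when both reach the same state with identical unread suffix — and to a fresh state only if none does.
a: 0a undefined. 0a->0: no, ab/b meet in 0 with "b" left. Open state 1: 0a->1.
b: 0b undefined. 0b->0: ok.
aa: 1a undefined. 1a->0: no, baa/b meet in 0. 1a->1: ok.
ab: 1b undefined. 1b->0: no, bbbab/b meet in 0. 1b->1: ok.
All examples now run through 2 states with every (state, symbol) defined. Accept strings end in {1}, Reject strings end in {0}; accept={1}.

states=2 start=0 accept={1} delta: 0a->1 0b->0 1a->1 1b->1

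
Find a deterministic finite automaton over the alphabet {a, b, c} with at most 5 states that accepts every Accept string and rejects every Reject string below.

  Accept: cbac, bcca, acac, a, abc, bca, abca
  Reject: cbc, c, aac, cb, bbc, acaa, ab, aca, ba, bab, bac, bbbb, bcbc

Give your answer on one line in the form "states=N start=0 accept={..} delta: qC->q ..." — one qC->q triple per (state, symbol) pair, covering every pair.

states=4 start=0 accept={0,3} delta: 0a->0 0b->1 0c->2 1a->2 1b->2 1c->3 2a->1 2b->2 2c->1 3a->0 3b->0 3c->0

Grow the machine one transition at a time. Run the examples from 0; the earliest place one falls off (shortest prefix, ties alphabetical) gets sent to the lowest-numbered state that keeps every Accept/Reject pair distinguishable — a pair clashes when both reach the same state with identical unread suffix — and to a fresh state only if none does.
a: 0a undefined. 0a->0: ok.
b: 0b undefined. 0b->0: no, a/ab meet in 0. Open state 1: 0b->1.
c: 0c undefined. 0c->0: no, cbac/bac meet in 1 with "ac" left. 0c->1: no, acac/bac meet in 1 with "ac" left. Open state 2: 0c->2.
ba: 1a undefined. 1a->0: no, a/ba meet in 0. 1a->1: no, abc/bac meet in 1 with "c" left. 1a->2: ok.
bb: 1b undefined. 1b->0: no, a/bbbb meet in 0. 1b->1: no, abc/bbc meet in 1 with "c" left. 1b->2: ok.
bc: 1c undefined. 1c->0: no, bcca/aca meet in 2 with "a" left. 1c->1: no, bcca/c meet in 2. 1c->2: no, abc/c meet in 2. Open state 3: 1c->3.
cb: 2b undefined. 2b->0: no, cbac/cbc meet in 2. 2b->1: no, cbac/bbc meet in 2 with "c" left. 2b->2: ok.
aca: 2a undefined. 2a->0: no, cbac/c meet in 2. 2a->1: ok.
bac: 2c undefined. 2c->0: no, a/cbc meet in 0. 2c->1: ok.
bca: 3a undefined. 3a->0: ok.
bcb: 3b undefined. 3b->0: ok.
bcc: 3c undefined. 3c->0: ok.
All examples now run through 4 states with every (state, symbol) defined. Accept strings end in {0,3}, Reject strings end in {1,2}; accept={0,3}.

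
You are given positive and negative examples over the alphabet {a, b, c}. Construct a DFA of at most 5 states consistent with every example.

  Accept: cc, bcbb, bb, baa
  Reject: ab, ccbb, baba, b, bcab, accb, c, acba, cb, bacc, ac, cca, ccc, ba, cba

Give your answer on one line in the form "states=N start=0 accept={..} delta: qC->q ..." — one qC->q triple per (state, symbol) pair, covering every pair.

Fold the examples into a partial DFA from state 0: repeatedly fix the first undefined (state, symbol) met by the shortest-then-alphabetical prefix, trying targets in increasing order and rejecting any under which an Accept and a Reject string meet in one state with the same remainder; add a state when all current targets are rejected. Accepting states are where Accept strings end.
a: 0a undefined. 0a->0: ok.
b: 0b undefined. 0b->0: no, cc/bacc meet in 0 with "cc" left. Open state 1: 0b->1.
c: 0c undefined. 0c->0: no, cc/c meet in 0. 0c->1: no, bcbb/ccbb meet in 1 with "cbb" left. Open state 2: 0c->2.
ba: 1a undefined. 1a->0: no, cc/bacc meet in 2 with "c" left. 1a->1: no, baa/ab meet in 1. 1a->2: ok.
bb: 1b undefined. 1b->0: ok.
bc: 1c undefined. 1c->0: ok.
cb: 2b undefined. 2b->0: no, bcbb/baba meet in 0. 2b->1: ok.
cc: 2c undefined. 2c->0: no, cc/ccbb meet in 0. 2c->1: no, cc/ab meet in 1. 2c->2: no, cc/baba meet in 2. Open state 3: 2c->3.
baa: 2a undefined. 2a->0: ok.
cca: 3a undefined. 3a->0: no, bcbb/cca meet in 0. 3a->1: ok.
ccb: 3b undefined. 3b->0: no, bcbb/accb meet in 0. 3b->1: no, bcbb/ccbb meet in 0. 3b->2: ok.
ccc: 3c undefined. 3c->0: no, bcbb/bacc meet in 0. 3c->1: ok.
All examples now run through 4 states with every (state, symbol) defined. Accept strings end in {0,3}, Reject strings end in {1,2}; accept={0,3}.

states=4 start=0 accept={0,3} delta: 0a->0 0b->1 0c->2 1a->2 1b->0 1c->0 2a->0 2b->1 2c->3 3a->1 3b->2 3c->1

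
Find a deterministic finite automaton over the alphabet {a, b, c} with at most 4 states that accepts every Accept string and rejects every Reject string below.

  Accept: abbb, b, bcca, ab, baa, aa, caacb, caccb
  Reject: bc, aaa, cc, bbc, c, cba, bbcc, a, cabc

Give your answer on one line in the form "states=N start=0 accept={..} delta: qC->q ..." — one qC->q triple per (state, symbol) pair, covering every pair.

states=2 start=0 accept={0} delta: 0a->1 0b->0 0c->1 1a->0 1b->0 1c->1

Grow the machine one transition at a time. Run the examples from 0; the earliest place one falls off (shortest prefix, ties alphabetical) gets sent to the lowest-numbered state that keeps every Accept/Reject pair distinguishable — a pair clashes when both reach the same state with identical unread suffix — and to a fresh state only if none does.
a: 0a undefined. 0a->0: no, aa/aaa meet in 0. Open state 1: 0a->1.
b: 0b undefined. 0b->0: ok.
c: 0c undefined. 0c->0: no, b/bc meet in 0. 0c->1: ok.
aa: 1a undefined. 1a->0: ok.
ab: 1b undefined. 1b->0: ok.
cc: 1c undefined. 1c->0: no, abbb/cc meet in 0. 1c->1: ok.
All examples now run through 2 states with every (state, symbol) defined. Accept strings end in {0}, Reject strings end in {1}; accept={0}.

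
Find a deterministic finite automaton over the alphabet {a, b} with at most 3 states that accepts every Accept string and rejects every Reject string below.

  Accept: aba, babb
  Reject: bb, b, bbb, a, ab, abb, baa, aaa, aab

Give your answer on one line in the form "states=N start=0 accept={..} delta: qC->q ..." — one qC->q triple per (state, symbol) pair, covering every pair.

states=3 start=0 accept={2} delta: 0a->0 0b->1 1a->2 1b->0 2a->0 2b->2

Grow the machine one transition at a time. Run the examples from 0; the earliest place one falls off (shortest prefix, ties alphabetical) gets sent to the lowest-numbered state that keeps every Accept/Reject pair distinguishable — a pair clashes when both reach the same state with identical unread suffix — and to a fresh state only if none does.
a: 0a undefined. 0a->0: ok.
b: 0b undefined. 0b->0: no, aba/bb meet in 0. Open state 1: 0b->1.
ba: 1a undefined. 1a->0: no, aba/a meet in 0. 1a->1: no, aba/b meet in 1. Open state 2: 1a->2.
bb: 1b undefined. 1b->0: ok.
baa: 2a undefined. 2a->0: ok.
bab: 2b undefined. 2b->0: no, babb/b meet in 1. 2b->1: no, babb/bb meet in 0. 2b->2: ok.
All examples now run through 3 states with every (state, symbol) defined. Accept strings end in {2}, Reject strings end in {0,1}; accept={2}.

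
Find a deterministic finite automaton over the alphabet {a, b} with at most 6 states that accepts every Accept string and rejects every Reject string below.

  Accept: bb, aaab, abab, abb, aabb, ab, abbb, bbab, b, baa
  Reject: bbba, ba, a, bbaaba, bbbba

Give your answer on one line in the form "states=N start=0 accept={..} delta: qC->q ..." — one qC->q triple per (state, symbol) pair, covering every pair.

states=3 start=0 accept={1} delta: 0a->0 0b->1 1a->2 1b->1 2a->1 2b->1

State merging on the prefix tree: take the shortest (then alphabetical) example prefix whose next move is undefined and point that move at state 0, else 1, else 2, ...; a target is out if some Accept/Reject pair would then sit in one state with the same input left (inseparable). If every existing state is out, open a new one.
a: 0a undefined. 0a->0: ok.
b: 0b undefined. 0b->0: no, bb/bbba meet in 0. Open state 1: 0b->1.
ba: 1a undefined. 1a->0: no, baa/ba meet in 0. 1a->1: no, aaab/ba meet in 1. Open state 2: 1a->2.
bb: 1b undefined. 1b->0: no, bb/a meet in 0. 1b->1: ok.
baa: 2a undefined. 2a->0: no, baa/a meet in 0. 2a->1: ok.
abab: 2b undefined. 2b->0: no, abab/a meet in 0. 2b->1: ok.
All examples now run through 3 states with every (state, symbol) defined. Accept strings end in {1}, Reject strings end in {0,2}; accept={1}.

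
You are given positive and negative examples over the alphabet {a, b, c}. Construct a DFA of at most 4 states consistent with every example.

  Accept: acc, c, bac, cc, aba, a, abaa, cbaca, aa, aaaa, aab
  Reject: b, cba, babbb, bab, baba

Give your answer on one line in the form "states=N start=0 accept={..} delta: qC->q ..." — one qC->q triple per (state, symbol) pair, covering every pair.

states=3 start=0 accept={0,1} delta: 0a->1 0b->2 0c->0 1a->1 1b->0 1c->0 2a->2 2b->2 2c->0

Fold the examples into a partial DFA from state 0: repeatedly fix the first undefined (state, symbol) met by the shortest-then-alphabetical prefix, trying targets in increasing order and rejecting any under which an Accept and a Reject string meet in one state with the same remainder; add a state when all current targets are rejected. Accepting states are where Accept strings end.
a: 0a undefined. 0a->0: no, aab/b meet in 0 with "b" left. Open state 1: 0a->1.
b: 0b undefined. 0b->0: no, aba/baba meet in 1 with "ba" left. 0b->1: no, a/b meet in 1. Open state 2: 0b->2.
c: 0c undefined. 0c->0: ok.
aa: 1a undefined. 1a->0: no, aab/b meet in 2. 1a->1: ok.
ab: 1b undefined. 1b->0: ok.
ac: 1c undefined. 1c->0: ok.
ba: 2a undefined. 2a->0: no, acc/cba meet in 0. 2a->1: no, acc/bab meet in 0. 2a->2: ok.
bab: 2b undefined. 2b->0: no, acc/babbb meet in 0. 2b->1: no, aba/bab meet in 1. 2b->2: ok.
bac: 2c undefined. 2c->0: ok.
All examples now run through 3 states with every (state, symbol) defined. Accept strings end in {0,1}, Reject strings end in {2}; accept={0,1}.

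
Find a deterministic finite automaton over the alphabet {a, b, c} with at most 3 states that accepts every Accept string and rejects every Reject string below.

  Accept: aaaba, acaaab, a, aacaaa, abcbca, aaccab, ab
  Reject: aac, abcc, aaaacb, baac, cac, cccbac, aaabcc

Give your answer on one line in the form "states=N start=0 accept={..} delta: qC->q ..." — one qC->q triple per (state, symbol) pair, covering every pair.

Grow the machine one transition at a time. Run the examples from 0; the earliest place one falls off (shortest prefix, ties alphabetical) gets sent to the lowest-numbered state that keeps every Accept/Reject pair distinguishable — a pair clashes when both reach the same state with identical unread suffix — and to a fresh state only if none does.
a: 0a undefined. 0a->0: ok.
b: 0b undefined. 0b->0: ok.
c: 0c undefined. 0c->0: no, aaaba/aac meet in 0. Open state 1: 0c->1.
ca: 1a undefined. 1a->0: ok.
cc: 1c undefined. 1c->0: no, aaaba/abcc meet in 0. 1c->1: ok.
abcb: 1b undefined. 1b->0: no, aaaba/aaaacb meet in 0. 1b->1: ok.
All examples now run through 2 states with every (state, symbol) defined. Accept strings end in {0}, Reject strings end in {1}; accept={0}.

states=2 start=0 accept={0} delta: 0a->0 0b->0 0c->1 1a->0 1b->1 1c->1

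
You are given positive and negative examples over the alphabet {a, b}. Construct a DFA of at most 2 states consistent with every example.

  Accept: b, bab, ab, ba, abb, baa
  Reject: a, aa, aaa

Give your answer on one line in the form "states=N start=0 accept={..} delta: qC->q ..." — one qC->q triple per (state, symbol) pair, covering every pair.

states=2 start=0 accept={1} delta: 0a->0 0b->1 1a->1 1b->1

Fold the examples into a partial DFA from state 0: repeatedly fix the first undefined (state, symbol) met by the shortest-then-alphabetical prefix, trying targets in increasing order and rejecting any under which an Accept and a Reject string meet in one state with the same remainder; add a state when all current targets are rejected. Accepting states are where Accept strings end.
a: 0a undefined. 0a->0: ok.
b: 0b undefined. 0b->0: no, b/a meet in 0. Open state 1: 0b->1.
ba: 1a undefined. 1a->0: no, ba/a meet in 0. 1a->1: ok.
abb: 1b undefined. 1b->0: no, bab/a meet in 0. 1b->1: ok.
All examples now run through 2 states with every (state, symbol) defined. Accept strings end in {1}, Reject strings end in {0}; accept={1}.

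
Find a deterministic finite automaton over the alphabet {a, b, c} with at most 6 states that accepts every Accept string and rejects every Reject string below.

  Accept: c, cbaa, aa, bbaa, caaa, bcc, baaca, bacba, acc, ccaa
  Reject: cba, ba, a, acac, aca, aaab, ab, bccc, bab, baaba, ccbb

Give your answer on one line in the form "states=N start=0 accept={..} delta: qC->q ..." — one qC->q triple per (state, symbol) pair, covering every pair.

Grow the machine one transition at a time. Run the examples from 0; the earliest place one falls off (shortest prefix, ties alphabetical) gets sent to the lowest-numbered state that keeps every Accept/Reject pair distinguishable — a pair clashes when both reach the same state with identical unread suffix — and to a fresh state only if none does.
a: 0a undefined. 0a->0: no, aa/a meet in 0. Open state 1: 0a->1.
b: 0b undefined. 0b->0: ok.
c: 0c undefined. 0c->0: no, c/bccc meet in 0. 0c->1: no, c/ba meet in 1. Open state 2: 0c->2.
aa: 1a undefined. 1a->0: ok.
ab: 1b undefined. 1b->0: no, aa/aaab meet in 0. 1b->1: ok.
ac: 1c undefined. 1c->0: no, aa/acac meet in 0. 1c->1: no, c/acac meet in 2. 1c->2: no, baaca/aca meet in 2 with "a" left. Open state 3: 1c->3.
ca: 2a undefined. 2a->0: ok.
cb: 2b undefined. 2b->0: ok.
cc: 2c undefined. 2c->0: no, c/bccc meet in 2. 2c->1: no, bcc/cba meet in 1. 2c->2: no, c/bccc meet in 2. 2c->3: no, acc/bccc meet in 3 with "c" left. Open state 4: 2c->4.
aca: 3a undefined. 3a->0: no, c/acac meet in 2. 3a->1: ok.
acc: 3c undefined. 3c->0: ok.
cca: 4a undefined. 4a->0: no, ccaa/cba meet in 1. 4a->1: ok.
ccb: 4b undefined. 4b->0: no, cbaa/ccbb meet in 0. 4b->1: ok.
bacb: 3b undefined. 3b->0: no, bacba/cba meet in 1. 3b->1: ok.
bccc: 4c undefined. 4c->0: no, cbaa/bccc meet in 0. 4c->1: ok.
All examples now run through 5 states with every (state, symbol) defined. Accept strings end in {0,2,4}, Reject strings end in {1,3}; accept={0,2,4}.

states=5 start=0 accept={0,2,4} delta: 0a->1 0b->0 0c->2 1a->0 1b->1 1c->3 2a->0 2b->0 2c->4 3a->1 3b->1 3c->0 4a->1 4b->1 4c->1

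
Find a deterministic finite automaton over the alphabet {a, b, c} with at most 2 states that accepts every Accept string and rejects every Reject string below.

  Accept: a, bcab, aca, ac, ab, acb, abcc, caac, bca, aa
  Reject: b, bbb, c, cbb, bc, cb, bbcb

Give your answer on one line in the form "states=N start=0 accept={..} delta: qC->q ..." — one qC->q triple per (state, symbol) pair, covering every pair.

states=2 start=0 accept={1} delta: 0a->1 0b->0 0c->0 1a->1 1b->1 1c->1

State merging on the prefix tree: take the shortest (then alphabetical) example prefix whose next move is undefined and point that move at state 0, else 1, else 2, ...; a target is out if some Accept/Reject pair would then sit in one state with the same input left (inseparable). If every existing state is out, open a new one.
a: 0a undefined. 0a->0: no, ac/c meet in 0 with "c" left. Open state 1: 0a->1.
b: 0b undefined. 0b->0: ok.
c: 0c undefined. 0c->0: ok.
aa: 1a undefined. 1a->0: no, caac/b meet in 0. 1a->1: ok.
ab: 1b undefined. 1b->0: no, bcab/b meet in 0. 1b->1: ok.
ac: 1c undefined. 1c->0: no, ac/b meet in 0. 1c->1: ok.
All examples now run through 2 states with every (state, symbol) defined. Accept strings end in {1}, Reject strings end in {0}; accept={1}.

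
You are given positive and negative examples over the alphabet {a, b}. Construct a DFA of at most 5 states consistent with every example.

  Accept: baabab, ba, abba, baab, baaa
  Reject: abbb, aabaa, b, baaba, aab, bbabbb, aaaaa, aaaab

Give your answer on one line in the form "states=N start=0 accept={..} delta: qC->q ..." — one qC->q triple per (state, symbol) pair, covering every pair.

states=4 start=0 accept={2} delta: 0a->0 0b->1 1a->2 1b->1 2a->3 2b->0 3a->2 3b->2

Fold the examples into a partial DFA from state 0: repeatedly fix the first undefined (state, symbol) met by the shortest-then-alphabetical prefix, trying targets in increasing order and rejecting any under which an Accept and a Reject string meet in one state with the same remainder; add a state when all current targets are rejected. Accepting states are where Accept strings end.
a: 0a undefined. 0a->0: ok.
b: 0b undefined. 0b->0: no, baabab/abbb meet in 0. Open state 1: 0b->1.
ba: 1a undefined. 1a->0: no, baabab/b meet in 1. 1a->1: no, ba/aabaa meet in 1. Open state 2: 1a->2.
bb: 1b undefined. 1b->0: no, abba/aaaaa meet in 0. 1b->1: ok.
baa: 2a undefined. 2a->0: no, ba/baaba meet in 2. 2a->1: no, ba/baaba meet in 2. 2a->2: no, ba/aabaa meet in 2. Open state 3: 2a->3.
baaa: 3a undefined. 3a->0: no, baaa/aaaaa meet in 0. 3a->1: no, baaa/abbb meet in 1. 3a->2: ok.
baab: 3b undefined. 3b->0: no, baabab/abbb meet in 1. 3b->1: no, ba/baaba meet in 2. 3b->2: ok.
bbab: 2b undefined. 2b->0: ok.
All examples now run through 4 states with every (state, symbol) defined. Accept strings end in {2}, Reject strings end in {0,1,3}; accept={2}.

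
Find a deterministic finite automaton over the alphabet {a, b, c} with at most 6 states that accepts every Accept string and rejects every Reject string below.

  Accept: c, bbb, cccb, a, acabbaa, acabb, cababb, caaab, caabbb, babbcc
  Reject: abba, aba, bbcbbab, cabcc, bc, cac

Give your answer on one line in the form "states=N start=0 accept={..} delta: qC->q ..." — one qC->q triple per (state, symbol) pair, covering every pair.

states=5 start=0 accept={0,1,3,4} delta: 0a->0 0b->1 0c->1 1a->2 1b->1 1c->2 2a->0 2b->3 2c->2 3a->0 3b->4 3c->1 4a->4 4b->2 4c->0

Grow the machine one transition at a time. Run the examples from 0; the earliest place one falls off (shortest prefix, ties alphabetical) gets sent to the lowest-numbered state that keeps every Accept/Reject pair distinguishable — a pair clashes when both reach the same state with identical unread suffix — and to a fresh state only if none does.
a: 0a undefined. 0a->0: ok.
b: 0b undefined. 0b->0: no, c/bc meet in 0 with "c" left. Open state 1: 0b->1.
c: 0c undefined. 0c->0: no, c/cac meet in 0. 0c->1: ok.
ba: 1a undefined. 1a->0: no, c/cac meet in 1. 1a->1: no, c/aba meet in 1. Open state 2: 1a->2.
bb: 1b undefined. 1b->0: no, a/abba meet in 0. 1b->1: ok.
bc: 1c undefined. 1c->0: no, a/bc meet in 0. 1c->1: no, c/bc meet in 1. 1c->2: ok.
bab: 2b undefined. 2b->0: no, a/bbcbbab meet in 0. 2b->1: no, c/bbcbbab meet in 1. 2b->2: no, acabb/abba meet in 2. Open state 3: 2b->3.
caa: 2a undefined. 2a->0: ok.
cac: 2c undefined. 2c->0: no, a/cac meet in 0. 2c->1: no, c/cac meet in 1. 2c->2: ok.
babb: 3b undefined. 3b->0: no, c/bbcbbab meet in 1. 3b->1: no, cccb/bbcbbab meet in 3. 3b->2: no, c/bbcbbab meet in 1. 3b->3: no, babbcc/cabcc meet in 3 with "cc" left. Open state 4: 3b->4.
caba: 3a undefined. 3a->0: ok.
cabc: 3c undefined. 3c->0: no, c/cabcc meet in 1. 3c->1: ok.
babbc: 4c undefined. 4c->0: ok.
acabba: 4a undefined. 4a->0: no, c/bbcbbab meet in 1. 4a->1: no, c/bbcbbab meet in 1. 4a->2: no, cccb/bbcbbab meet in 3. 4a->3: no, acabb/bbcbbab meet in 4. 4a->4: ok.
bbcbbab: 4b undefined. 4b->0: no, a/bbcbbab meet in 0. 4b->1: no, c/bbcbbab meet in 1. 4b->2: ok.
All examples now run through 5 states with every (state, symbol) defined. Accept strings end in {0,1,3,4}, Reject strings end in {2}; accept={0,1,3,4}.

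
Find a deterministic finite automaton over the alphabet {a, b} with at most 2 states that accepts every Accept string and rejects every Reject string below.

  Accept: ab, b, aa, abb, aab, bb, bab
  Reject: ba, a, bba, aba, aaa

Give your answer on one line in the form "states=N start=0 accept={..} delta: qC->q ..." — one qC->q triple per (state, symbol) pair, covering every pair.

Fold the examples into a partial DFA from state 0: repeatedly fix the first undefined (state, symbol) met by the shortest-then-alphabetical prefix, trying targets in increasing order and rejecting any under which an Accept and a Reject string meet in one state with the same remainder; add a state when all current targets are rejected. Accepting states are where Accept strings end.
a: 0a undefined. 0a->0: no, aa/a meet in 0. Open state 1: 0a->1.
b: 0b undefined. 0b->0: ok.
aa: 1a undefined. 1a->0: ok.
ab: 1b undefined. 1b->0: ok.
All examples now run through 2 states with every (state, symbol) defined. Accept strings end in {0}, Reject strings end in {1}; accept={0}.

states=2 start=0 accept={0} delta: 0a->1 0b->0 1a->0 1b->0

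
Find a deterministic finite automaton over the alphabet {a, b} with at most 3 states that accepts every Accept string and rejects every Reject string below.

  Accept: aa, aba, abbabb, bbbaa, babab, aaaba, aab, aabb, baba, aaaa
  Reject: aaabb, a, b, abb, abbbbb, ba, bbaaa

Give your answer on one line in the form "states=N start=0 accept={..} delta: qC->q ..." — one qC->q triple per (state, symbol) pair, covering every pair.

states=3 start=0 accept={2} delta: 0a->1 0b->0 1a->2 1b->1 2a->1 2b->2

Grow the machine one transition at a time. Run the examples from 0; the earliest place one falls off (shortest prefix, ties alphabetical) gets sent to the lowest-numbered state that keeps every Accept/Reject pair distinguishable — a pair clashes when both reach the same state with identical unread suffix — and to a fresh state only if none does.
a: 0a undefined. 0a->0: no, aa/a meet in 0. Open state 1: 0a->1.
b: 0b undefined. 0b->0: ok.
aa: 1a undefined. 1a->0: no, aa/b meet in 0. 1a->1: no, aa/a meet in 1. Open state 2: 1a->2.
ab: 1b undefined. 1b->0: no, aba/a meet in 1. 1b->1: ok.
aaa: 2a undefined. 2a->0: no, aaaba/a meet in 1. 2a->1: ok.
aab: 2b undefined. 2b->0: no, abbabb/b meet in 0. 2b->1: no, abbabb/aaabb meet in 1. 2b->2: ok.
All examples now run through 3 states with every (state, symbol) defined. Accept strings end in {2}, Reject strings end in {0,1}; accept={2}.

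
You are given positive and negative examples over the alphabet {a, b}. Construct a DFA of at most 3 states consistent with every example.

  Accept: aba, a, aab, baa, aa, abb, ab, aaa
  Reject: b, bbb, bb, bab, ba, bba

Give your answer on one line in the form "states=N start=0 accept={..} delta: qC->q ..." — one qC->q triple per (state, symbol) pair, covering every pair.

Fold the examples into a partial DFA from state 0: repeatedly fix the first undefined (state, symbol) met by the shortest-then-alphabetical prefix, trying targets in increasing order and rejecting any under which an Accept and a Reject string meet in one state with the same remainder; add a state when all current targets are rejected. Accepting states are where Accept strings end.
a: 0a undefined. 0a->0: no, aba/ba meet in 0 with "ba" left. Open state 1: 0a->1.
b: 0b undefined. 0b->0: no, a/ba meet in 1. 0b->1: no, aba/bba meet in 1 with "ba" left. Open state 2: 0b->2.
aa: 1a undefined. 1a->0: no, aab/b meet in 2. 1a->1: ok.
ab: 1b undefined. 1b->0: no, abb/b meet in 2. 1b->1: ok.
ba: 2a undefined. 2a->0: ok.
bb: 2b undefined. 2b->0: no, aba/bba meet in 1. 2b->1: no, aba/bbb meet in 1. 2b->2: ok.
All examples now run through 3 states with every (state, symbol) defined. Accept strings end in {1}, Reject strings end in {0,2}; accept={1}.

states=3 start=0 accept={1} delta: 0a->1 0b->2 1a->1 1b->1 2a->0 2b->2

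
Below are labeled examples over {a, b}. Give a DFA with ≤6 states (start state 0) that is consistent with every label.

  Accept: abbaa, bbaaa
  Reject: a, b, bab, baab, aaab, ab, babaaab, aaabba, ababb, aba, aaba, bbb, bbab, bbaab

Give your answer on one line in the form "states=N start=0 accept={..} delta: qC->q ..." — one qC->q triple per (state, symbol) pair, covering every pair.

Fold the examples into a partial DFA from state 0: repeatedly fix the first undefined (state, symbol) met by the shortest-then-alphabetical prefix, trying targets in increasing order and rejecting any under which an Accept and a Reject string meet in one state with the same remainder; add a state when all current targets are rejected. Accepting states are where Accept strings end.
a: 0a undefined. 0a->0: ok.
b: 0b undefined. 0b->0: no, abbaa/a meet in 0. Open state 1: 0b->1.
ba: 1a undefined. 1a->0: ok.
bb: 1b undefined. 1b->0: no, abbaa/a meet in 0. 1b->1: no, abbaa/a meet in 0. Open state 2: 1b->2.
bba: 2a undefined. 2a->0: no, abbaa/a meet in 0. 2a->1: no, abbaa/a meet in 0. 2a->2: no, abbaa/aaabba meet in 2. Open state 3: 2a->3.
bbb: 2b undefined. 2b->0: ok.
bbaa: 3a undefined. 3a->0: no, abbaa/a meet in 0. 3a->1: no, abbaa/b meet in 1. 3a->2: no, abbaa/ababb meet in 2. 3a->3: no, abbaa/aaabba meet in 3. Open state 4: 3a->4.
bbab: 3b undefined. 3b->0: ok.
bbaaa: 4a undefined. 4a->0: no, bbaaa/a meet in 0. 4a->1: no, bbaaa/b meet in 1. 4a->2: no, bbaaa/ababb meet in 2. 4a->3: no, bbaaa/aaabba meet in 3. 4a->4: ok.
bbaab: 4b undefined. 4b->0: ok.
All examples now run through 5 states with every (state, symbol) defined. Accept strings end in {4}, Reject strings end in {0,1,2,3}; accept={4}.

states=5 start=0 accept={4} delta: 0a->0 0b->1 1a->0 1b->2 2a->3 2b->0 3a->4 3b->0 4a->4 4b->0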